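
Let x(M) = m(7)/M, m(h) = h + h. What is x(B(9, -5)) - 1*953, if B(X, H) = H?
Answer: -4779/5 ≈ -955.80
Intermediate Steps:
m(h) = 2*h
x(M) = 14/M (x(M) = (2*7)/M = 14/M)
x(B(9, -5)) - 1*953 = 14/(-5) - 1*953 = 14*(-⅕) - 953 = -14/5 - 953 = -4779/5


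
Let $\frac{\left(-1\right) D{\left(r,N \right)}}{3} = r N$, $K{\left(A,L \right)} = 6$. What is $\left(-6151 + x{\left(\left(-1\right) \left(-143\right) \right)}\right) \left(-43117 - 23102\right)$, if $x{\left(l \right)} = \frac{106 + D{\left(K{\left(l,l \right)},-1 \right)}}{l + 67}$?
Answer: $\frac{14254588889}{35} \approx 4.0727 \cdot 10^{8}$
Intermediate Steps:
$D{\left(r,N \right)} = - 3 N r$ ($D{\left(r,N \right)} = - 3 r N = - 3 N r$)
$x{\left(l \right)} = \frac{124}{67 + l}$ ($x{\left(l \right)} = \frac{106 - \left(-3\right) 6}{l + 67} = \frac{106 + 18}{67 + l} = \frac{124}{67 + l}$)
$\left(-6151 + x{\left(\left(-1\right) \left(-143\right) \right)}\right) \left(-43117 - 23102\right) = \left(-6151 + \frac{124}{67 - -143}\right) \left(-43117 - 23102\right) = \left(-6151 + \frac{124}{67 + 143}\right) \left(-66219\right) = \left(-6151 + \frac{124}{210}\right) \left(-66219\right) = \left(-6151 + 124 \cdot \frac{1}{210}\right) \left(-66219\right) = \left(-6151 + \frac{62}{105}\right) \left(-66219\right) = \left(- \frac{645793}{105}\right) \left(-66219\right) = \frac{14254588889}{35}$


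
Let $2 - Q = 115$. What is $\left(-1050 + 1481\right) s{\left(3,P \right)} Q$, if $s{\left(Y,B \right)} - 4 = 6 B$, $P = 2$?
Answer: $-779248$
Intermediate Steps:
$Q = -113$ ($Q = 2 - 115 = -113$)
$s{\left(Y,B \right)} = 4 + 6 B$
$\left(-1050 + 1481\right) s{\left(3,P \right)} Q = \left(-1050 + 1481\right) \left(4 + 6 \cdot 2\right) \left(-113\right) = 431 \left(4 + 12\right) \left(-113\right) = 431 \cdot 16 \left(-113\right) = 431 \left(-1808\right) = -779248$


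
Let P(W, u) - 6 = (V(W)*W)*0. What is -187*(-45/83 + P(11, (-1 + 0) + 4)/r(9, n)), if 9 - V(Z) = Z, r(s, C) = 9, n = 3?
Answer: -5797/249 ≈ -23.281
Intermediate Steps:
V(Z) = 9 - Z
P(W, u) = 6 (P(W, u) = 6 + ((9 - W)*W)*0 = 6 + (W*(9 - W))*0 = 6 + 0 = 6)
-187*(-45/83 + P(11, (-1 + 0) + 4)/r(9, n)) = -187*(-45/83 + 6/9) = -187*(-45*1/83 + 6*(⅑)) = -187*(-45/83 + ⅔) = -187*31/249 = -5797/249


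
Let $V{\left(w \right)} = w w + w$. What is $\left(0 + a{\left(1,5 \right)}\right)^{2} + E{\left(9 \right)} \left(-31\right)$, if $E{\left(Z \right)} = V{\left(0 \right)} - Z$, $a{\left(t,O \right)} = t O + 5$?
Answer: $379$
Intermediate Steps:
$V{\left(w \right)} = w + w^{2}$ ($V{\left(w \right)} = w^{2} + w = w + w^{2}$)
$a{\left(t,O \right)} = 5 + O t$ ($a{\left(t,O \right)} = O t + 5 = 5 + O t$)
$E{\left(Z \right)} = - Z$ ($E{\left(Z \right)} = 0 \left(1 + 0\right) - Z = 0 \cdot 1 - Z = 0 - Z = - Z$)
$\left(0 + a{\left(1,5 \right)}\right)^{2} + E{\left(9 \right)} \left(-31\right) = \left(0 + \left(5 + 5 \cdot 1\right)\right)^{2} + \left(-1\right) 9 \left(-31\right) = \left(0 + \left(5 + 5\right)\right)^{2} - -279 = \left(0 + 10\right)^{2} + 279 = 10^{2} + 279 = 100 + 279 = 379$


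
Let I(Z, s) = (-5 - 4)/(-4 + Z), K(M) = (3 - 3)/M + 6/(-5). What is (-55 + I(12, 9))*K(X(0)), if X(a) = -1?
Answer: 1347/20 ≈ 67.350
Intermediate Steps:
K(M) = -6/5 (K(M) = 0/M + 6*(-⅕) = 0 - 6/5 = -6/5)
I(Z, s) = -9/(-4 + Z)
(-55 + I(12, 9))*K(X(0)) = (-55 - 9/(-4 + 12))*(-6/5) = (-55 - 9/8)*(-6/5) = -449/8*(-6/5) = 1347/20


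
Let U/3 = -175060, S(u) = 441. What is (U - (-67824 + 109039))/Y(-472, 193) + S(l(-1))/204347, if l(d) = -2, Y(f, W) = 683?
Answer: -115740817862/139569001 ≈ -829.27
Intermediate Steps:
U = -525180 (U = 3*(-175060) = -525180)
(U - (-67824 + 109039))/Y(-472, 193) + S(l(-1))/204347 = (-525180 - (-67824 + 109039))/683 + 441/204347 = (-525180 - 1*41215)*(1/683) + 441*(1/204347) = (-525180 - 41215)*(1/683) + 441/204347 = -566395*1/683 + 441/204347 = -566395/683 + 441/204347 = -115740817862/139569001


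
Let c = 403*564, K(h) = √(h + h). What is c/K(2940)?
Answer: 18941*√30/35 ≈ 2964.1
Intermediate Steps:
K(h) = √2*√h (K(h) = √(2*h) = √2*√h)
c = 227292
c/K(2940) = 227292/((√2*√2940)) = 227292/((√2*(14*√15))) = 227292/((14*√30)) = 227292*(√30/420) = 18941*√30/35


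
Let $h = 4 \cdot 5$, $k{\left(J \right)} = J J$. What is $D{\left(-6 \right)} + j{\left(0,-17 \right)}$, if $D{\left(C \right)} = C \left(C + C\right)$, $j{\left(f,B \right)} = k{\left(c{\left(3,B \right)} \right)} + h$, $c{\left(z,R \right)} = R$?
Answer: $381$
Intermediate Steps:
$k{\left(J \right)} = J^{2}$
$h = 20$
$j{\left(f,B \right)} = 20 + B^{2}$ ($j{\left(f,B \right)} = B^{2} + 20 = 20 + B^{2}$)
$D{\left(C \right)} = 2 C^{2}$ ($D{\left(C \right)} = C 2 C = 2 C^{2}$)
$D{\left(-6 \right)} + j{\left(0,-17 \right)} = 2 \left(-6\right)^{2} + \left(20 + \left(-17\right)^{2}\right) = 2 \cdot 36 + \left(20 + 289\right) = 72 + 309 = 381$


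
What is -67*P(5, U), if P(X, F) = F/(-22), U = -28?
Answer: -938/11 ≈ -85.273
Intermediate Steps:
P(X, F) = -F/22 (P(X, F) = F*(-1/22) = -F/22)
-67*P(5, U) = -(-67)*(-28)/22 = -67*14/11 = -938/11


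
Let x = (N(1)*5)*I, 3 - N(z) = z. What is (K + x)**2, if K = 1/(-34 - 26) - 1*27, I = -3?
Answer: 11703241/3600 ≈ 3250.9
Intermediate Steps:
N(z) = 3 - z
K = -1621/60 (K = 1/(-60) - 27 = -1/60 - 27 = -1621/60 ≈ -27.017)
x = -30 (x = ((3 - 1*1)*5)*(-3) = ((3 - 1)*5)*(-3) = (2*5)*(-3) = 10*(-3) = -30)
(K + x)**2 = (-1621/60 - 30)**2 = (-3421/60)**2 = 11703241/3600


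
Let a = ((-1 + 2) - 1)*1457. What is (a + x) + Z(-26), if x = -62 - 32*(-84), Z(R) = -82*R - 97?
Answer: 4661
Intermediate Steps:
Z(R) = -97 - 82*R
x = 2626 (x = -62 + 2688 = 2626)
a = 0 (a = (1 - 1)*1457 = 0*1457 = 0)
(a + x) + Z(-26) = (0 + 2626) + (-97 - 82*(-26)) = 2626 + (-97 + 2132) = 2626 + 2035 = 4661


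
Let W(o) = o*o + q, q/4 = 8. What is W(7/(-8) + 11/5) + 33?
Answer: 106809/1600 ≈ 66.756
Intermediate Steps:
q = 32 (q = 4*8 = 32)
W(o) = 32 + o² (W(o) = o*o + 32 = o² + 32 = 32 + o²)
W(7/(-8) + 11/5) + 33 = (32 + (7/(-8) + 11/5)²) + 33 = (32 + (7*(-⅛) + 11*(⅕))²) + 33 = (32 + (-7/8 + 11/5)²) + 33 = (32 + (53/40)²) + 33 = (32 + 2809/1600) + 33 = 54009/1600 + 33 = 106809/1600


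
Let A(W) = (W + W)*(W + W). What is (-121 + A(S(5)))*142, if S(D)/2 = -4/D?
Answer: -393198/25 ≈ -15728.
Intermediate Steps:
S(D) = -8/D (S(D) = 2*(-4/D) = -8/D)
A(W) = 4*W² (A(W) = (2*W)*(2*W) = 4*W²)
(-121 + A(S(5)))*142 = (-121 + 4*(-8/5)²)*142 = (-121 + 4*(64/25))*142 = (-121 + 256/25)*142 = -2769/25*142 = -393198/25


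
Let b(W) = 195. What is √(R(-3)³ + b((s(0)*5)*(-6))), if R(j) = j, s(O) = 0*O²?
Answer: 2*√42 ≈ 12.961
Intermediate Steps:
s(O) = 0
√(R(-3)³ + b((s(0)*5)*(-6))) = √((-3)³ + 195) = √(-27 + 195) = √168 = 2*√42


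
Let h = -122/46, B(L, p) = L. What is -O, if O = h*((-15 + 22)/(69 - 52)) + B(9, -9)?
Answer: -3092/391 ≈ -7.9079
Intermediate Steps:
h = -61/23 (h = -122*1/46 = -61/23 ≈ -2.6522)
O = 3092/391 (O = -61*(-15 + 22)/(23*(69 - 52)) + 9 = -427/(23*17) + 9 = -61/23*7/17 + 9 = -427/391 + 9 = 3092/391 ≈ 7.9079)
-O = -1*3092/391 = -3092/391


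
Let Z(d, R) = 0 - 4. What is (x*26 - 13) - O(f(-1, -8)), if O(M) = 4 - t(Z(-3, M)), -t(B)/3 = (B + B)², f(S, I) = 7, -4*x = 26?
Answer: -378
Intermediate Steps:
x = -13/2 (x = -¼*26 = -13/2 ≈ -6.5000)
Z(d, R) = -4
t(B) = -12*B² (t(B) = -3*(B + B)² = -3*4*B² = -12*B²)
O(M) = 196 (O(M) = 4 - (-12)*(-4)² = 4 - (-12)*16 = 4 - 1*(-192) = 4 + 192 = 196)
(x*26 - 13) - O(f(-1, -8)) = (-13/2*26 - 13) - 1*196 = (-169 - 13) - 196 = -182 - 196 = -378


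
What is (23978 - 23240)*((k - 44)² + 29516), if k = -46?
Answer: 27760608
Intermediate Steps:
(23978 - 23240)*((k - 44)² + 29516) = (23978 - 23240)*((-46 - 44)² + 29516) = 738*((-90)² + 29516) = 738*(8100 + 29516) = 738*37616 = 27760608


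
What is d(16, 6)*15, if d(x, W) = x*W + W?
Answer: 1530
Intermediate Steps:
d(x, W) = W + W*x (d(x, W) = W*x + W = W + W*x)
d(16, 6)*15 = (6*(1 + 16))*15 = (6*17)*15 = 102*15 = 1530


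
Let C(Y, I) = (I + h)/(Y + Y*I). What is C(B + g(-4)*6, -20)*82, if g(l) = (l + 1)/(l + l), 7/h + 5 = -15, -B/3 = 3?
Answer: -33374/2565 ≈ -13.011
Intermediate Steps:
B = -9 (B = -3*3 = -9)
h = -7/20 (h = 7/(-5 - 15) = 7/(-20) = 7*(-1/20) = -7/20 ≈ -0.35000)
g(l) = (1 + l)/(2*l) (g(l) = (1 + l)/((2*l)) = (1 + l)*(1/(2*l)) = (1 + l)/(2*l))
C(Y, I) = (-7/20 + I)/(Y + I*Y) (C(Y, I) = (I - 7/20)/(Y + Y*I) = (-7/20 + I)/(Y + I*Y))
C(B + g(-4)*6, -20)*82 = ((-7/20 - 20)/((-9 + ((1/2)*(1 - 4)/(-4))*6)*(1 - 20)))*82 = (-407/20/(-9 + ((1/2)*(-1/4)*(-3))*6*(-19)))*82 = (-1/19*(-407/20)/(-9 + (3/8)*6))*82 = (-1/19*(-407/20)/(-9 + 9/4))*82 = (-1/19*(-407/20)/(-27/4))*82 = -4/27*(-1/19)*(-407/20)*82 = -407/2565*82 = -33374/2565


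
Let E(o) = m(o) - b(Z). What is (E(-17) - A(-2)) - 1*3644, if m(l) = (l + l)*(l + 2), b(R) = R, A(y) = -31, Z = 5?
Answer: -3108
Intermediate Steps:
m(l) = 2*l*(2 + l) (m(l) = (2*l)*(2 + l) = 2*l*(2 + l))
E(o) = -5 + 2*o*(2 + o) (E(o) = 2*o*(2 + o) - 1*5 = 2*o*(2 + o) - 5 = -5 + 2*o*(2 + o))
(E(-17) - A(-2)) - 1*3644 = ((-5 + 2*(-17)*(2 - 17)) - 1*(-31)) - 1*3644 = ((-5 + 2*(-17)*(-15)) + 31) - 3644 = ((-5 + 510) + 31) - 3644 = (505 + 31) - 3644 = 536 - 3644 = -3108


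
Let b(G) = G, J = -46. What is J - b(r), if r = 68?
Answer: -114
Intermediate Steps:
J - b(r) = -46 - 1*68 = -46 - 68 = -114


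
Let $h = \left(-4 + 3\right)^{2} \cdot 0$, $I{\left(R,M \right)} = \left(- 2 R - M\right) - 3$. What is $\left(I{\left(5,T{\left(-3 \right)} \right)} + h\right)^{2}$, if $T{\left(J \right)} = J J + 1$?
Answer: $529$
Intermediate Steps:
$T{\left(J \right)} = 1 + J^{2}$ ($T{\left(J \right)} = J^{2} + 1 = 1 + J^{2}$)
$I{\left(R,M \right)} = -3 - M - 2 R$ ($I{\left(R,M \right)} = \left(- M - 2 R\right) - 3 = -3 - M - 2 R$)
$h = 0$ ($h = \left(-1\right)^{2} \cdot 0 = 1 \cdot 0 = 0$)
$\left(I{\left(5,T{\left(-3 \right)} \right)} + h\right)^{2} = \left(\left(-3 - \left(1 + \left(-3\right)^{2}\right) - 10\right) + 0\right)^{2} = \left(\left(-3 - \left(1 + 9\right) - 10\right) + 0\right)^{2} = \left(\left(-3 - 10 - 10\right) + 0\right)^{2} = \left(-23 + 0\right)^{2} = \left(-23\right)^{2} = 529$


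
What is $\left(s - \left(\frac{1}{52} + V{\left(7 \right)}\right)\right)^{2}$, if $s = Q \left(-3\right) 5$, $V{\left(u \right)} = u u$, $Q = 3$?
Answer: $\frac{23902321}{2704} \approx 8839.6$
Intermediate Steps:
$V{\left(u \right)} = u^{2}$
$s = -45$ ($s = 3 \left(-3\right) 5 = \left(-9\right) 5 = -45$)
$\left(s - \left(\frac{1}{52} + V{\left(7 \right)}\right)\right)^{2} = \left(-45 + \left(\frac{1}{-52} - 7^{2}\right)\right)^{2} = \left(-45 - \frac{2549}{52}\right)^{2} = \left(- \frac{4889}{52}\right)^{2} = \frac{23902321}{2704}$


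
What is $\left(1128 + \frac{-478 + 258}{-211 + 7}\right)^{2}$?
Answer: $\frac{3315801889}{2601} \approx 1.2748 \cdot 10^{6}$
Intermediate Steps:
$\left(1128 + \frac{-478 + 258}{-211 + 7}\right)^{2} = \left(1128 - \frac{220}{-204}\right)^{2} = \left(1128 - - \frac{55}{51}\right)^{2} = \left(1128 + \frac{55}{51}\right)^{2} = \left(\frac{57583}{51}\right)^{2} = \frac{3315801889}{2601}$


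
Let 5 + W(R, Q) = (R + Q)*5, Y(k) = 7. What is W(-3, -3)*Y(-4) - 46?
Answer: -291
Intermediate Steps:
W(R, Q) = -5 + 5*Q + 5*R (W(R, Q) = -5 + (R + Q)*5 = -5 + (Q + R)*5 = -5 + (5*Q + 5*R) = -5 + 5*Q + 5*R)
W(-3, -3)*Y(-4) - 46 = (-5 + 5*(-3) + 5*(-3))*7 - 46 = (-5 - 15 - 15)*7 - 46 = -35*7 - 46 = -245 - 46 = -291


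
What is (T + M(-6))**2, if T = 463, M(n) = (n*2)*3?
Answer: 182329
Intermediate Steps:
M(n) = 6*n (M(n) = (2*n)*3 = 6*n)
(T + M(-6))**2 = (463 + 6*(-6))**2 = (463 - 36)**2 = 427**2 = 182329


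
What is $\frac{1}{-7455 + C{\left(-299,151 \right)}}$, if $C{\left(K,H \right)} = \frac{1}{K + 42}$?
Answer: $- \frac{257}{1915936} \approx -0.00013414$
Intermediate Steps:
$C{\left(K,H \right)} = \frac{1}{42 + K}$
$\frac{1}{-7455 + C{\left(-299,151 \right)}} = \frac{1}{-7455 + \frac{1}{42 - 299}} = \frac{1}{-7455 + \frac{1}{-257}} = \frac{1}{-7455 - \frac{1}{257}} = \frac{1}{- \frac{1915936}{257}} = - \frac{257}{1915936}$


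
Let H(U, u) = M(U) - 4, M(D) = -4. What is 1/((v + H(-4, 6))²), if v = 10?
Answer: ¼ ≈ 0.25000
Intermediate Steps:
H(U, u) = -8 (H(U, u) = -4 - 4 = -8)
1/((v + H(-4, 6))²) = 1/((10 - 8)²) = 1/(2²) = 1/4 = ¼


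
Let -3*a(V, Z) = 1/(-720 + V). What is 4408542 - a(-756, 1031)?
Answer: 19521023975/4428 ≈ 4.4085e+6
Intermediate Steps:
a(V, Z) = -1/(3*(-720 + V))
4408542 - a(-756, 1031) = 4408542 - (-1)/(-2160 + 3*(-756)) = 4408542 - (-1)/(-2160 - 2268) = 4408542 - (-1)/(-4428) = 4408542 - (-1)*(-1)/4428 = 4408542 - 1*1/4428 = 4408542 - 1/4428 = 19521023975/4428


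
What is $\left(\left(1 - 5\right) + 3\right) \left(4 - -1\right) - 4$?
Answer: $-9$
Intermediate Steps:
$\left(\left(1 - 5\right) + 3\right) \left(4 - -1\right) - 4 = \left(-4 + 3\right) \left(4 + 1\right) - 4 = \left(-1\right) 5 - 4 = -5 - 4 = -9$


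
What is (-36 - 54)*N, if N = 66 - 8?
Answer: -5220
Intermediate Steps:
N = 58
(-36 - 54)*N = (-36 - 54)*58 = -90*58 = -5220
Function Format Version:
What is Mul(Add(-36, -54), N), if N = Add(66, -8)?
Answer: -5220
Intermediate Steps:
N = 58
Mul(Add(-36, -54), N) = Mul(Add(-36, -54), 58) = Mul(-90, 58) = -5220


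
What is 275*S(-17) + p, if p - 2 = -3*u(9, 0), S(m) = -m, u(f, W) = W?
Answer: 4677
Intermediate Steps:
p = 2 (p = 2 - 3*0 = 2 + 0 = 2)
275*S(-17) + p = 275*(-1*(-17)) + 2 = 275*17 + 2 = 4675 + 2 = 4677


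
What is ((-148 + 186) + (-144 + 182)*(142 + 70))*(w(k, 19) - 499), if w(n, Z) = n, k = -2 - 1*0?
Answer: -4055094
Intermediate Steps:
k = -2 (k = -2 + 0 = -2)
((-148 + 186) + (-144 + 182)*(142 + 70))*(w(k, 19) - 499) = ((-148 + 186) + (-144 + 182)*(142 + 70))*(-2 - 499) = (38 + 38*212)*(-501) = (38 + 8056)*(-501) = 8094*(-501) = -4055094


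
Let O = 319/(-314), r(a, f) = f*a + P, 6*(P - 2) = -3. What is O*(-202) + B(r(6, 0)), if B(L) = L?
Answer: 64909/314 ≈ 206.72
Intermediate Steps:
P = 3/2 (P = 2 + (⅙)*(-3) = 2 - ½ = 3/2 ≈ 1.5000)
r(a, f) = 3/2 + a*f (r(a, f) = f*a + 3/2 = a*f + 3/2 = 3/2 + a*f)
O = -319/314 (O = 319*(-1/314) = -319/314 ≈ -1.0159)
O*(-202) + B(r(6, 0)) = -319/314*(-202) + (3/2 + 6*0) = 32219/157 + (3/2 + 0) = 32219/157 + 3/2 = 64909/314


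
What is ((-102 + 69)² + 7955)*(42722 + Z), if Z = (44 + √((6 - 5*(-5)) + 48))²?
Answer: 404601428 + 795872*√79 ≈ 4.1168e+8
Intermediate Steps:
Z = (44 + √79)² (Z = (44 + √((6 + 25) + 48))² = (44 + √(31 + 48))² = (44 + √79)² ≈ 2797.2)
((-102 + 69)² + 7955)*(42722 + Z) = ((-102 + 69)² + 7955)*(42722 + (44 + √79)²) = ((-33)² + 7955)*(42722 + (44 + √79)²) = (1089 + 7955)*(42722 + (44 + √79)²) = 9044*(42722 + (44 + √79)²) = 386377768 + 9044*(44 + √79)²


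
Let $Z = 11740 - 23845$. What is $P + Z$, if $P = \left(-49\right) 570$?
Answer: $-40035$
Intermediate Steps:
$Z = -12105$
$P = -27930$
$P + Z = -27930 - 12105 = -40035$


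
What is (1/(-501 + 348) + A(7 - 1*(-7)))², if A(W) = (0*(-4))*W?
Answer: 1/23409 ≈ 4.2719e-5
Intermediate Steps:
A(W) = 0 (A(W) = 0*W = 0)
(1/(-501 + 348) + A(7 - 1*(-7)))² = (1/(-501 + 348) + 0)² = (1/(-153) + 0)² = (-1/153 + 0)² = (-1/153)² = 1/23409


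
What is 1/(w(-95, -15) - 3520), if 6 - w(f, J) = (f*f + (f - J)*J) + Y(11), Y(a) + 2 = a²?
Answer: -1/13858 ≈ -7.2161e-5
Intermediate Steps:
Y(a) = -2 + a²
w(f, J) = -113 - f² - J*(f - J) (w(f, J) = 6 - ((f*f + (f - J)*J) + (-2 + 11²)) = 6 - ((f² + J*(f - J)) + (-2 + 121)) = 6 - ((f² + J*(f - J)) + 119) = 6 - (119 + f² + J*(f - J)) = 6 + (-119 - f² - J*(f - J)) = -113 - f² - J*(f - J))
1/(w(-95, -15) - 3520) = 1/((-113 + (-15)² - 1*(-95)² - 1*(-15)*(-95)) - 3520) = 1/((-113 + 225 - 1*9025 - 1425) - 3520) = 1/((-113 + 225 - 9025 - 1425) - 3520) = 1/(-10338 - 3520) = 1/(-13858) = -1/13858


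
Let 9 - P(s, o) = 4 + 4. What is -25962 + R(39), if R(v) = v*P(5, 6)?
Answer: -25923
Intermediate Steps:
P(s, o) = 1 (P(s, o) = 9 - (4 + 4) = 9 - 1*8 = 9 - 8 = 1)
R(v) = v (R(v) = v*1 = v)
-25962 + R(39) = -25962 + 39 = -25923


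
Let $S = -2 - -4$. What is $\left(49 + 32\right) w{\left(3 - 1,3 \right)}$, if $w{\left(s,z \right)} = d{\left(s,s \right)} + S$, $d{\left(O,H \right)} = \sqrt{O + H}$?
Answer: $324$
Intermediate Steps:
$S = 2$ ($S = -2 + 4 = 2$)
$d{\left(O,H \right)} = \sqrt{H + O}$
$w{\left(s,z \right)} = 2 + \sqrt{2} \sqrt{s}$ ($w{\left(s,z \right)} = \sqrt{s + s} + 2 = \sqrt{2 s} + 2 = \sqrt{2} \sqrt{s} + 2 = 2 + \sqrt{2} \sqrt{s}$)
$\left(49 + 32\right) w{\left(3 - 1,3 \right)} = \left(49 + 32\right) \left(2 + \sqrt{2} \sqrt{3 - 1}\right) = 81 \left(2 + \sqrt{2} \sqrt{3 - 1}\right) = 81 \left(2 + \sqrt{2} \sqrt{2}\right) = 81 \left(2 + 2\right) = 81 \cdot 4 = 324$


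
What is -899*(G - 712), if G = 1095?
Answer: -344317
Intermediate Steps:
-899*(G - 712) = -899*(1095 - 712) = -899*383 = -344317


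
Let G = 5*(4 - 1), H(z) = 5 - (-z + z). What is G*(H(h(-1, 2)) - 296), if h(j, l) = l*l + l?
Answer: -4365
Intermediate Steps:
h(j, l) = l + l² (h(j, l) = l² + l = l + l²)
H(z) = 5 (H(z) = 5 - 1*0 = 5 + 0 = 5)
G = 15 (G = 5*3 = 15)
G*(H(h(-1, 2)) - 296) = 15*(5 - 296) = 15*(-291) = -4365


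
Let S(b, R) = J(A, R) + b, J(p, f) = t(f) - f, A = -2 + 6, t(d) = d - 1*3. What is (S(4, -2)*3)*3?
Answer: 9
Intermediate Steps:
t(d) = -3 + d (t(d) = d - 3 = -3 + d)
A = 4
J(p, f) = -3 (J(p, f) = (-3 + f) - f = -3)
S(b, R) = -3 + b
(S(4, -2)*3)*3 = ((-3 + 4)*3)*3 = (1*3)*3 = 3*3 = 9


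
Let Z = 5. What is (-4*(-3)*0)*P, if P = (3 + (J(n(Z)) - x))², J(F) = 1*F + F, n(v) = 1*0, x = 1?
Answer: 0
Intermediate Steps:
n(v) = 0
J(F) = 2*F (J(F) = F + F = 2*F)
P = 4 (P = (3 + (2*0 - 1*1))² = (3 + (0 - 1))² = (3 - 1)² = 2² = 4)
(-4*(-3)*0)*P = (-4*(-3)*0)*4 = (12*0)*4 = 0*4 = 0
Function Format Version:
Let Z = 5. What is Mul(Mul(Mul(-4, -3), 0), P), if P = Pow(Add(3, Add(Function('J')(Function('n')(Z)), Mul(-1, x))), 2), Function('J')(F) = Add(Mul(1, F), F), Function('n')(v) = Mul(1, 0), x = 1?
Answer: 0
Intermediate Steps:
Function('n')(v) = 0
Function('J')(F) = Mul(2, F) (Function('J')(F) = Add(F, F) = Mul(2, F))
P = 4 (P = Pow(Add(3, Add(Mul(2, 0), Mul(-1, 1))), 2) = Pow(Add(3, Add(0, -1)), 2) = Pow(Add(3, -1), 2) = Pow(2, 2) = 4)
Mul(Mul(Mul(-4, -3), 0), P) = Mul(Mul(Mul(-4, -3), 0), 4) = Mul(Mul(12, 0), 4) = Mul(0, 4) = 0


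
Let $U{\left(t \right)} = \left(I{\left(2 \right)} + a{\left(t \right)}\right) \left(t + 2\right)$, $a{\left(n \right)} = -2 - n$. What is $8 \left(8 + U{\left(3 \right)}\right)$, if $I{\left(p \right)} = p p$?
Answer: $24$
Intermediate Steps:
$I{\left(p \right)} = p^{2}$
$U{\left(t \right)} = \left(2 + t\right) \left(2 - t\right)$ ($U{\left(t \right)} = \left(2^{2} - \left(2 + t\right)\right) \left(t + 2\right) = \left(4 - \left(2 + t\right)\right) \left(2 + t\right) = \left(2 - t\right) \left(2 + t\right) = \left(2 + t\right) \left(2 - t\right)$)
$8 \left(8 + U{\left(3 \right)}\right) = 8 \left(8 + \left(4 - 3^{2}\right)\right) = 8 \left(8 + \left(4 - 9\right)\right) = 8 \left(8 - 5\right) = 8 \cdot 3 = 24$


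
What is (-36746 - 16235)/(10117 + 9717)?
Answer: -52981/19834 ≈ -2.6712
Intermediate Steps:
(-36746 - 16235)/(10117 + 9717) = -52981/19834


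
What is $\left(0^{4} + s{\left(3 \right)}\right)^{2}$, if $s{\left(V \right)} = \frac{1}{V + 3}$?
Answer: $\frac{1}{36} \approx 0.027778$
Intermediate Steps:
$s{\left(V \right)} = \frac{1}{3 + V}$
$\left(0^{4} + s{\left(3 \right)}\right)^{2} = \left(0^{4} + \frac{1}{3 + 3}\right)^{2} = \left(0 + \frac{1}{6}\right)^{2} = \left(\frac{1}{6}\right)^{2} = \frac{1}{36}$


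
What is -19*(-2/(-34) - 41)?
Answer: 13224/17 ≈ 777.88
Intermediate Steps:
-19*(-2/(-34) - 41) = -19*(-2*(-1/34) - 41) = -19*(1/17 - 41) = -19*(-696/17) = 13224/17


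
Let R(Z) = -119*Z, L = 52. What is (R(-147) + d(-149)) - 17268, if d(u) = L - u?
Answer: 426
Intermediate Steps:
d(u) = 52 - u
(R(-147) + d(-149)) - 17268 = (-119*(-147) + (52 - 1*(-149))) - 17268 = (17493 + (52 + 149)) - 17268 = (17493 + 201) - 17268 = 17694 - 17268 = 426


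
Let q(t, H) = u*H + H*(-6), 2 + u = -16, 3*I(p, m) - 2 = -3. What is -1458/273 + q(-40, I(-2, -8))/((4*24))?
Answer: -5741/1092 ≈ -5.2573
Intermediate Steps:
I(p, m) = -1/3 (I(p, m) = 2/3 + (1/3)*(-3) = 2/3 - 1 = -1/3)
u = -18 (u = -2 - 16 = -18)
q(t, H) = -24*H (q(t, H) = -18*H + H*(-6) = -18*H - 6*H = -24*H)
-1458/273 + q(-40, I(-2, -8))/((4*24)) = -1458/273 + (-24*(-1/3))/((4*24)) = -1458*1/273 + 8/96 = -486/91 + 8*(1/96) = -486/91 + 1/12 = -5741/1092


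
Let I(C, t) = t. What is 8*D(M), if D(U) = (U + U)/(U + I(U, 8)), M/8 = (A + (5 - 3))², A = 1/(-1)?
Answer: 8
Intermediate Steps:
A = -1
M = 8 (M = 8*(-1 + (5 - 3))² = 8*(-1 + 2)² = 8*1² = 8*1 = 8)
D(U) = 2*U/(8 + U) (D(U) = (U + U)/(U + 8) = (2*U)/(8 + U) = 2*U/(8 + U))
8*D(M) = 8*(2*8/(8 + 8)) = 8*(2*8/16) = 8*(2*8*(1/16)) = 8*1 = 8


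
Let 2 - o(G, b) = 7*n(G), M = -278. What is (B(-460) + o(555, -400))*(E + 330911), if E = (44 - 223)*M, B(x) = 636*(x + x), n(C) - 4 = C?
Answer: -224228197863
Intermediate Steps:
n(C) = 4 + C
o(G, b) = -26 - 7*G (o(G, b) = 2 - 7*(4 + G) = 2 - (28 + 7*G) = 2 + (-28 - 7*G) = -26 - 7*G)
B(x) = 1272*x (B(x) = 636*(2*x) = 1272*x)
E = 49762 (E = (44 - 223)*(-278) = -179*(-278) = 49762)
(B(-460) + o(555, -400))*(E + 330911) = (1272*(-460) + (-26 - 7*555))*(49762 + 330911) = (-585120 + (-26 - 3885))*380673 = (-585120 - 3911)*380673 = -589031*380673 = -224228197863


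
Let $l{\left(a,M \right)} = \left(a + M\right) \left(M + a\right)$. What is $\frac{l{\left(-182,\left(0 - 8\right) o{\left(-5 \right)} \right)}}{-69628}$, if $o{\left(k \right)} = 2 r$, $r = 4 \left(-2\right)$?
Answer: $- \frac{729}{17407} \approx -0.04188$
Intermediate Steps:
$r = -8$
$o{\left(k \right)} = -16$ ($o{\left(k \right)} = 2 \left(-8\right) = -16$)
$l{\left(a,M \right)} = \left(M + a\right)^{2}$ ($l{\left(a,M \right)} = \left(M + a\right) \left(M + a\right) = \left(M + a\right)^{2}$)
$\frac{l{\left(-182,\left(0 - 8\right) o{\left(-5 \right)} \right)}}{-69628} = \frac{\left(\left(0 - 8\right) \left(-16\right) - 182\right)^{2}}{-69628} = \left(\left(-8\right) \left(-16\right) - 182\right)^{2} \left(- \frac{1}{69628}\right) = \left(128 - 182\right)^{2} \left(- \frac{1}{69628}\right) = \left(-54\right)^{2} \left(- \frac{1}{69628}\right) = 2916 \left(- \frac{1}{69628}\right) = - \frac{729}{17407}$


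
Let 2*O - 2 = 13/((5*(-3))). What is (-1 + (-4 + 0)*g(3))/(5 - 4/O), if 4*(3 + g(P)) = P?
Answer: -136/35 ≈ -3.8857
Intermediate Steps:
g(P) = -3 + P/4
O = 17/30 (O = 1 + (13/((5*(-3))))/2 = 1 + (13/(-15))/2 = 1 + (13*(-1/15))/2 = 1 + (½)*(-13/15) = 1 - 13/30 = 17/30 ≈ 0.56667)
(-1 + (-4 + 0)*g(3))/(5 - 4/O) = (-1 + (-4 + 0)*(-3 + (¼)*3))/(5 - 4/17/30) = (-1 - 4*(-3 + ¾))/(5 - 4*30/17) = (-1 - 4*(-9/4))/(5 - 120/17) = (-1 + 9)/(-35/17) = -17/35*8 = -136/35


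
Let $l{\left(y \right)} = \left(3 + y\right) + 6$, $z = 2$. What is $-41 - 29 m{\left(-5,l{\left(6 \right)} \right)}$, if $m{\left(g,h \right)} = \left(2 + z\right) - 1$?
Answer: $-128$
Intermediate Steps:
$l{\left(y \right)} = 9 + y$
$m{\left(g,h \right)} = 3$ ($m{\left(g,h \right)} = \left(2 + 2\right) - 1 = 4 - 1 = 3$)
$-41 - 29 m{\left(-5,l{\left(6 \right)} \right)} = -41 - 87 = -128$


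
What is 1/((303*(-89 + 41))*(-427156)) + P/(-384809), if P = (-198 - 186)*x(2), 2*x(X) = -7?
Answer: -8349676040407/2390647794278976 ≈ -0.0034926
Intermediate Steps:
x(X) = -7/2 (x(X) = (1/2)*(-7) = -7/2)
P = 1344 (P = (-198 - 186)*(-7/2) = -384*(-7/2) = 1344)
1/((303*(-89 + 41))*(-427156)) + P/(-384809) = 1/((303*(-89 + 41))*(-427156)) + 1344/(-384809) = -1/427156/(303*(-48)) + 1344*(-1/384809) = -1/427156/(-14544) - 1344/384809 = -1/14544*(-1/427156) - 1344/384809 = 1/6212556864 - 1344/384809 = -8349676040407/2390647794278976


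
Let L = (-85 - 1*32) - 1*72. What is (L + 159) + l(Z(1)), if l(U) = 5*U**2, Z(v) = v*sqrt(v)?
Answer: -25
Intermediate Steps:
Z(v) = v**(3/2)
L = -189 (L = (-85 - 32) - 72 = -117 - 72 = -189)
(L + 159) + l(Z(1)) = (-189 + 159) + 5*(1**(3/2))**2 = -30 + 5*1**2 = -30 + 5*1 = -30 + 5 = -25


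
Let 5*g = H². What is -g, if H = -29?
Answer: -841/5 ≈ -168.20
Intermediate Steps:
g = 841/5 (g = (⅕)*(-29)² = (⅕)*841 = 841/5 ≈ 168.20)
-g = -1*841/5 = -841/5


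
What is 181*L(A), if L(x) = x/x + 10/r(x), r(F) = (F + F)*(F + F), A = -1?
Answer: 1267/2 ≈ 633.50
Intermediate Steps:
r(F) = 4*F**2 (r(F) = (2*F)*(2*F) = 4*F**2)
L(x) = 1 + 5/(2*x**2) (L(x) = x/x + 10/((4*x**2)) = 1 + 10*(1/(4*x**2)) = 1 + 5/(2*x**2))
181*L(A) = 181*(1 + (5/2)/(-1)**2) = 181*(1 + (5/2)*1) = 181*(1 + 5/2) = 181*(7/2) = 1267/2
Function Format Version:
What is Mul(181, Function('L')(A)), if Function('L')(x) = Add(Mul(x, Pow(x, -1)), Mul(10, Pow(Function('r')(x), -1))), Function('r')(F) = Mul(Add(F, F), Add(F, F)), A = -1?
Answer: Rational(1267, 2) ≈ 633.50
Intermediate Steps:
Function('r')(F) = Mul(4, Pow(F, 2)) (Function('r')(F) = Mul(Mul(2, F), Mul(2, F)) = Mul(4, Pow(F, 2)))
Function('L')(x) = Add(1, Mul(Rational(5, 2), Pow(x, -2))) (Function('L')(x) = Add(Mul(x, Pow(x, -1)), Mul(10, Pow(Mul(4, Pow(x, 2)), -1))) = Add(1, Mul(10, Mul(Rational(1, 4), Pow(x, -2)))) = Add(1, Mul(Rational(5, 2), Pow(x, -2))))
Mul(181, Function('L')(A)) = Mul(181, Add(1, Mul(Rational(5, 2), Pow(-1, -2)))) = Mul(181, Add(1, Mul(Rational(5, 2), 1))) = Mul(181, Add(1, Rational(5, 2))) = Mul(181, Rational(7, 2)) = Rational(1267, 2)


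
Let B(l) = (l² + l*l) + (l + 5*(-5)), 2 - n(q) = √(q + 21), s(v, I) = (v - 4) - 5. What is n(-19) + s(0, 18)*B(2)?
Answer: 137 - √2 ≈ 135.59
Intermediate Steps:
s(v, I) = -9 + v (s(v, I) = (-4 + v) - 5 = -9 + v)
n(q) = 2 - √(21 + q) (n(q) = 2 - √(q + 21) = 2 - √(21 + q))
B(l) = -25 + l + 2*l² (B(l) = (l² + l²) + (l - 25) = 2*l² + (-25 + l) = -25 + l + 2*l²)
n(-19) + s(0, 18)*B(2) = (2 - √(21 - 19)) + (-9 + 0)*(-25 + 2 + 2*2²) = (2 - √2) - 9*(-25 + 2 + 2*4) = (2 - √2) - 9*(-25 + 2 + 8) = (2 - √2) - 9*(-15) = (2 - √2) + 135 = 137 - √2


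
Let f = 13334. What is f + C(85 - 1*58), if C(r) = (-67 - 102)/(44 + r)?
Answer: 946545/71 ≈ 13332.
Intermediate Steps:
C(r) = -169/(44 + r)
f + C(85 - 1*58) = 13334 - 169/(44 + (85 - 1*58)) = 13334 - 169/(44 + (85 - 58)) = 13334 - 169/(44 + 27) = 13334 - 169/71 = 946545/71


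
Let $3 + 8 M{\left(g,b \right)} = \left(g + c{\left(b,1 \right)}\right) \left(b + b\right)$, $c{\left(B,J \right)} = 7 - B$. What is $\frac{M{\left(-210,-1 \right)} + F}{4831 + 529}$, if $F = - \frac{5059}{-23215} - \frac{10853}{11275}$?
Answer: $\frac{20680420353}{2244760496000} \approx 0.0092127$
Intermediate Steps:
$M{\left(g,b \right)} = - \frac{3}{8} + \frac{b \left(7 + g - b\right)}{4}$ ($M{\left(g,b \right)} = - \frac{3}{8} + \frac{\left(g - \left(-7 + b\right)\right) \left(b + b\right)}{8} = - \frac{3}{8} + \frac{\left(7 + g - b\right) 2 b}{8} = - \frac{3}{8} + \frac{2 b \left(7 + g - b\right)}{8} = - \frac{3}{8} + \frac{b \left(7 + g - b\right)}{4}$)
$F = - \frac{38982434}{52349825}$ ($F = \left(-5059\right) \left(- \frac{1}{23215}\right) - \frac{10853}{11275} = \frac{5059}{23215} - \frac{10853}{11275} = - \frac{38982434}{52349825} \approx -0.74465$)
$\frac{M{\left(-210,-1 \right)} + F}{4831 + 529} = \frac{\left(- \frac{3}{8} - - \frac{-7 - 1}{4} + \frac{1}{4} \left(-1\right) \left(-210\right)\right) - \frac{38982434}{52349825}}{4831 + 529} = \frac{\left(- \frac{3}{8} - \left(- \frac{1}{4}\right) \left(-8\right) + \frac{105}{2}\right) - \frac{38982434}{52349825}}{5360} = \left(\left(- \frac{3}{8} - 2 + \frac{105}{2}\right) - \frac{38982434}{52349825}\right) \frac{1}{5360} = \left(\frac{401}{8} - \frac{38982434}{52349825}\right) \frac{1}{5360} = \frac{20680420353}{418798600} \cdot \frac{1}{5360} = \frac{20680420353}{2244760496000}$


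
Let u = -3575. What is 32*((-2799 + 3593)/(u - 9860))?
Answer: -25408/13435 ≈ -1.8912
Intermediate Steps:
32*((-2799 + 3593)/(u - 9860)) = 32*((-2799 + 3593)/(-3575 - 9860)) = 32*(794/(-13435)) = 32*(794*(-1/13435)) = 32*(-794/13435) = -25408/13435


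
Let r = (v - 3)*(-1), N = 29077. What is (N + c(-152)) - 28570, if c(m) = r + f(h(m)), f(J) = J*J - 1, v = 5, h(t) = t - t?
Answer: 504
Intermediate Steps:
h(t) = 0
f(J) = -1 + J² (f(J) = J² - 1 = -1 + J²)
r = -2 (r = (5 - 3)*(-1) = 2*(-1) = -2)
c(m) = -3 (c(m) = -2 + (-1 + 0²) = -2 + (-1 + 0) = -2 - 1 = -3)
(N + c(-152)) - 28570 = (29077 - 3) - 28570 = 29074 - 28570 = 504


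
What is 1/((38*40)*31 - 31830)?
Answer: 1/15290 ≈ 6.5402e-5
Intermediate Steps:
1/((38*40)*31 - 31830) = 1/(1520*31 - 31830) = 1/(47120 - 31830) = 1/15290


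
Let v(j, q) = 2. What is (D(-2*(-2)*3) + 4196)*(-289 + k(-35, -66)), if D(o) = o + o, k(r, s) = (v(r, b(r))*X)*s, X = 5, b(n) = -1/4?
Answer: -4004780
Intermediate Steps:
b(n) = -1/4 (b(n) = -1*1/4 = -1/4)
k(r, s) = 10*s (k(r, s) = (2*5)*s = 10*s)
D(o) = 2*o
(D(-2*(-2)*3) + 4196)*(-289 + k(-35, -66)) = (2*(-2*(-2)*3) + 4196)*(-289 + 10*(-66)) = (2*(4*3) + 4196)*(-289 - 660) = (2*12 + 4196)*(-949) = (24 + 4196)*(-949) = 4220*(-949) = -4004780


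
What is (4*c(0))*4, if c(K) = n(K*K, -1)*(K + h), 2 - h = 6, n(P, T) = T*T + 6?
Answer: -448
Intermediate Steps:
n(P, T) = 6 + T**2 (n(P, T) = T**2 + 6 = 6 + T**2)
h = -4 (h = 2 - 1*6 = 2 - 6 = -4)
c(K) = -28 + 7*K (c(K) = (6 + (-1)**2)*(K - 4) = (6 + 1)*(-4 + K) = 7*(-4 + K) = -28 + 7*K)
(4*c(0))*4 = (4*(-28 + 7*0))*4 = (4*(-28 + 0))*4 = (4*(-28))*4 = -112*4 = -448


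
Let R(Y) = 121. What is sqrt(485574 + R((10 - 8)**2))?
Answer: sqrt(485695) ≈ 696.92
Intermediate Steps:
sqrt(485574 + R((10 - 8)**2)) = sqrt(485574 + 121) = sqrt(485695)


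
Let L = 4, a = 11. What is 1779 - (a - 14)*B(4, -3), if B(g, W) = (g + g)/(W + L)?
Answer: 1803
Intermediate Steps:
B(g, W) = 2*g/(4 + W) (B(g, W) = (g + g)/(W + 4) = (2*g)/(4 + W) = 2*g/(4 + W))
1779 - (a - 14)*B(4, -3) = 1779 - (11 - 14)*2*4/(4 - 3) = 1779 - (-3)*2*4/1 = 1779 - (-3)*2*4*1 = 1779 - (-3)*8 = 1779 - 1*(-24) = 1779 + 24 = 1803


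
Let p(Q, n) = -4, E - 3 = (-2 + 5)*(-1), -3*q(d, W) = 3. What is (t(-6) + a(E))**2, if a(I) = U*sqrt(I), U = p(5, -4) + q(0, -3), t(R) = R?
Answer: 36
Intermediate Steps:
q(d, W) = -1 (q(d, W) = -1/3*3 = -1)
E = 0 (E = 3 + (-2 + 5)*(-1) = 3 + 3*(-1) = 3 - 3 = 0)
U = -5 (U = -4 - 1 = -5)
a(I) = -5*sqrt(I)
(t(-6) + a(E))**2 = (-6 - 5*sqrt(0))**2 = (-6 - 5*0)**2 = (-6 + 0)**2 = (-6)**2 = 36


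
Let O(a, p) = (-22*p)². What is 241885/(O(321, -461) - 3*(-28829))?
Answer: 241885/102946651 ≈ 0.0023496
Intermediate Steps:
O(a, p) = 484*p²
241885/(O(321, -461) - 3*(-28829)) = 241885/(484*(-461)² - 3*(-28829)) = 241885/(484*212521 - 1*(-86487)) = 241885/(102860164 + 86487) = 241885/102946651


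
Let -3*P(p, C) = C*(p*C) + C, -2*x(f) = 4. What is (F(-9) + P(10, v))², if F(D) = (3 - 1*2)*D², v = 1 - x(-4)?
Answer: 2500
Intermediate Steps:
x(f) = -2 (x(f) = -½*4 = -2)
v = 3 (v = 1 - 1*(-2) = 1 + 2 = 3)
F(D) = D² (F(D) = (3 - 2)*D² = 1*D² = D²)
P(p, C) = -C/3 - p*C²/3 (P(p, C) = -(C*(p*C) + C)/3 = -(C*(C*p) + C)/3 = -(p*C² + C)/3 = -(C + p*C²)/3 = -C/3 - p*C²/3)
(F(-9) + P(10, v))² = ((-9)² - ⅓*3*(1 + 3*10))² = (81 - ⅓*3*(1 + 30))² = (81 - ⅓*3*31)² = (81 - 31)² = 50² = 2500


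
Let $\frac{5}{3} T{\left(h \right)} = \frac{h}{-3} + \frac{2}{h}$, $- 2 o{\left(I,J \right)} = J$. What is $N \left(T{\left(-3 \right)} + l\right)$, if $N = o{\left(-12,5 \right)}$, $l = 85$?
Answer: $-213$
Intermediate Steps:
$o{\left(I,J \right)} = - \frac{J}{2}$
$N = - \frac{5}{2}$ ($N = \left(- \frac{1}{2}\right) 5 = - \frac{5}{2} \approx -2.5$)
$T{\left(h \right)} = - \frac{h}{5} + \frac{6}{5 h}$ ($T{\left(h \right)} = \frac{3 \left(\frac{h}{-3} + \frac{2}{h}\right)}{5} = \frac{3 \left(h \left(- \frac{1}{3}\right) + \frac{2}{h}\right)}{5} = \frac{3 \left(- \frac{h}{3} + \frac{2}{h}\right)}{5} = \frac{3 \left(\frac{2}{h} - \frac{h}{3}\right)}{5} = - \frac{h}{5} + \frac{6}{5 h}$)
$N \left(T{\left(-3 \right)} + l\right) = - \frac{5 \left(\frac{6 - \left(-3\right)^{2}}{5 \left(-3\right)} + 85\right)}{2} = - \frac{5 \left(\frac{1}{5} \left(- \frac{1}{3}\right) \left(6 - 9\right) + 85\right)}{2} = - \frac{5 \left(\frac{1}{5} \left(- \frac{1}{3}\right) \left(-3\right) + 85\right)}{2} = - \frac{5 \left(\frac{1}{5} + 85\right)}{2} = \left(- \frac{5}{2}\right) \frac{426}{5} = -213$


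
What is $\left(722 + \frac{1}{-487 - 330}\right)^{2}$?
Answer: $\frac{347950156129}{667489} \approx 5.2128 \cdot 10^{5}$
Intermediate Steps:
$\left(722 + \frac{1}{-487 - 330}\right)^{2} = \left(722 + \frac{1}{-817}\right)^{2} = \left(722 - \frac{1}{817}\right)^{2} = \left(\frac{589873}{817}\right)^{2} = \frac{347950156129}{667489}$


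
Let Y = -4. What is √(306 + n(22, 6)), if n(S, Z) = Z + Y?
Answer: 2*√77 ≈ 17.550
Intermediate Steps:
n(S, Z) = -4 + Z (n(S, Z) = Z - 4 = -4 + Z)
√(306 + n(22, 6)) = √(306 + (-4 + 6)) = √(306 + 2) = √308 = 2*√77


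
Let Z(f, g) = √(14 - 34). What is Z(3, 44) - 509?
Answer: -509 + 2*I*√5 ≈ -509.0 + 4.4721*I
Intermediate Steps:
Z(f, g) = 2*I*√5 (Z(f, g) = √(-20) = 2*I*√5)
Z(3, 44) - 509 = 2*I*√5 - 509 = -509 + 2*I*√5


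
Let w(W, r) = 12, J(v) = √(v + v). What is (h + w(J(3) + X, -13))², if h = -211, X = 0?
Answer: 39601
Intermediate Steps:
J(v) = √2*√v (J(v) = √(2*v) = √2*√v)
(h + w(J(3) + X, -13))² = (-211 + 12)² = (-199)² = 39601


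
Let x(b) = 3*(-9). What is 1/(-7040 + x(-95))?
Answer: -1/7067 ≈ -0.00014150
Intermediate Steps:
x(b) = -27
1/(-7040 + x(-95)) = 1/(-7040 - 27) = 1/(-7067) = -1/7067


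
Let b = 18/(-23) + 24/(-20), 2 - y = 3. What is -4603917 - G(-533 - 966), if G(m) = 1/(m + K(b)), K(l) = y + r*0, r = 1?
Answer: -6905875499/1500 ≈ -4.6039e+6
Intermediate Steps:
y = -1 (y = 2 - 1*3 = 2 - 3 = -1)
b = -228/115 (b = 18*(-1/23) + 24*(-1/20) = -18/23 - 6/5 = -228/115 ≈ -1.9826)
K(l) = -1 (K(l) = -1 + 1*0 = -1 + 0 = -1)
G(m) = 1/(-1 + m) (G(m) = 1/(m - 1) = 1/(-1 + m))
-4603917 - G(-533 - 966) = -4603917 - 1/(-1 + (-533 - 966)) = -4603917 - 1/(-1 - 1499) = -4603917 - 1/(-1500) = -4603917 - 1*(-1/1500) = -4603917 + 1/1500 = -6905875499/1500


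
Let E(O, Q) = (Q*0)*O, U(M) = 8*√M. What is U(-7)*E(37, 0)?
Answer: 0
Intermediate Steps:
E(O, Q) = 0 (E(O, Q) = 0*O = 0)
U(-7)*E(37, 0) = (8*√(-7))*0 = (8*(I*√7))*0 = (8*I*√7)*0 = 0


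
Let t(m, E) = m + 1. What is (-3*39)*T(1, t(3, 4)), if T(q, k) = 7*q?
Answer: -819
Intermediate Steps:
t(m, E) = 1 + m
(-3*39)*T(1, t(3, 4)) = (-3*39)*(7*1) = -117*7 = -819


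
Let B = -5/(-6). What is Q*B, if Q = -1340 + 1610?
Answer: 225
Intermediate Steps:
Q = 270
B = 5/6 (B = -5*(-1/6) = 5/6 ≈ 0.83333)
Q*B = 270*(5/6) = 225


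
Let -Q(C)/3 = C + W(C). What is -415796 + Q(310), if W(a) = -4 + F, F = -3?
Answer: -416705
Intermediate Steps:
W(a) = -7 (W(a) = -4 - 3 = -7)
Q(C) = 21 - 3*C (Q(C) = -3*(C - 7) = -3*(-7 + C) = 21 - 3*C)
-415796 + Q(310) = -415796 + (21 - 3*310) = -415796 + (21 - 930) = -415796 - 909 = -416705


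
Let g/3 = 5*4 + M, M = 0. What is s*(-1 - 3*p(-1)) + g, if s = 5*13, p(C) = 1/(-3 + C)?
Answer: 175/4 ≈ 43.750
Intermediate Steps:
s = 65
g = 60 (g = 3*(5*4 + 0) = 3*(20 + 0) = 3*20 = 60)
s*(-1 - 3*p(-1)) + g = 65*(-1 - 3/(-3 - 1)) + 60 = 65*(-1 - 3/(-4)) + 60 = 65*(-1 - 3*(-¼)) + 60 = 65*(-1 + ¾) + 60 = 65*(-¼) + 60 = -65/4 + 60 = 175/4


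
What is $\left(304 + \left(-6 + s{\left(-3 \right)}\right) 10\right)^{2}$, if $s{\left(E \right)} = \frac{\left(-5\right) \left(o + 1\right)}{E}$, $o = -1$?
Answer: $59536$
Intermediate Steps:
$s{\left(E \right)} = 0$ ($s{\left(E \right)} = \frac{\left(-5\right) \left(-1 + 1\right)}{E} = \frac{\left(-5\right) 0}{E} = \frac{0}{E} = 0$)
$\left(304 + \left(-6 + s{\left(-3 \right)}\right) 10\right)^{2} = \left(304 + \left(-6 + 0\right) 10\right)^{2} = \left(304 - 60\right)^{2} = 244^{2} = 59536$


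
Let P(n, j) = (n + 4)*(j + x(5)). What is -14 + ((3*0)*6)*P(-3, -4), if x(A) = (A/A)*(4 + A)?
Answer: -14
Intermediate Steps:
x(A) = 4 + A (x(A) = 1*(4 + A) = 4 + A)
P(n, j) = (4 + n)*(9 + j) (P(n, j) = (n + 4)*(j + (4 + 5)) = (4 + n)*(j + 9) = (4 + n)*(9 + j))
-14 + ((3*0)*6)*P(-3, -4) = -14 + ((3*0)*6)*(36 + 4*(-4) + 9*(-3) - 4*(-3)) = -14 + (0*6)*(36 - 16 - 27 + 12) = -14 + 0*5 = -14 + 0 = -14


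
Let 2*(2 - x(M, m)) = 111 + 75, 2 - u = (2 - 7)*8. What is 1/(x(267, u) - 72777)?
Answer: -1/72868 ≈ -1.3723e-5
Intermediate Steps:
u = 42 (u = 2 - (2 - 7)*8 = 2 - (-5)*8 = 2 - 1*(-40) = 2 + 40 = 42)
x(M, m) = -91 (x(M, m) = 2 - (111 + 75)/2 = 2 - 1/2*186 = 2 - 93 = -91)
1/(x(267, u) - 72777) = 1/(-91 - 72777) = 1/(-72868) = -1/72868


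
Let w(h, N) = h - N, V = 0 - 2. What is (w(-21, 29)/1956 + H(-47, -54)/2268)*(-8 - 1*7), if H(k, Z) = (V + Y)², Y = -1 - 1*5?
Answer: -2455/61614 ≈ -0.039845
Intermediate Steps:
Y = -6 (Y = -1 - 5 = -6)
V = -2
H(k, Z) = 64 (H(k, Z) = (-2 - 6)² = (-8)² = 64)
(w(-21, 29)/1956 + H(-47, -54)/2268)*(-8 - 1*7) = ((-21 - 1*29)/1956 + 64/2268)*(-8 - 1*7) = ((-21 - 29)*(1/1956) + 64*(1/2268))*(-8 - 7) = (-50*1/1956 + 16/567)*(-15) = (-25/978 + 16/567)*(-15) = (491/184842)*(-15) = -2455/61614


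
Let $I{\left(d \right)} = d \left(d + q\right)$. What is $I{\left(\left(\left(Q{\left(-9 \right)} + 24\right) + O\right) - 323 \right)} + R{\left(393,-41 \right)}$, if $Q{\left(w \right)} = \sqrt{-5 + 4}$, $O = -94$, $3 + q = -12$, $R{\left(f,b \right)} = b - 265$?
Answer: $160037 - 801 i \approx 1.6004 \cdot 10^{5} - 801.0 i$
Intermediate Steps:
$R{\left(f,b \right)} = -265 + b$
$q = -15$ ($q = -3 - 12 = -15$)
$Q{\left(w \right)} = i$ ($Q{\left(w \right)} = \sqrt{-1} = i$)
$I{\left(d \right)} = d \left(-15 + d\right)$ ($I{\left(d \right)} = d \left(d - 15\right) = d \left(-15 + d\right)$)
$I{\left(\left(\left(Q{\left(-9 \right)} + 24\right) + O\right) - 323 \right)} + R{\left(393,-41 \right)} = \left(\left(\left(i + 24\right) - 94\right) - 323\right) \left(-15 - \left(393 - i\right)\right) - 306 = \left(\left(\left(24 + i\right) - 94\right) - 323\right) \left(-15 - \left(393 - i\right)\right) - 306 = \left(\left(-70 + i\right) - 323\right) \left(-15 - \left(393 - i\right)\right) - 306 = \left(-393 + i\right) \left(-15 - \left(393 - i\right)\right) - 306 = \left(-393 + i\right) \left(-408 + i\right) - 306 = \left(-408 + i\right) \left(-393 + i\right) - 306 = -306 + \left(-408 + i\right) \left(-393 + i\right)$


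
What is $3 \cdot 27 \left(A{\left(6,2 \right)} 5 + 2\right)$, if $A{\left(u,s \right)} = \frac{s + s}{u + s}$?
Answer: $\frac{729}{2} \approx 364.5$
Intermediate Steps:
$A{\left(u,s \right)} = \frac{2 s}{s + u}$
$3 \cdot 27 \left(A{\left(6,2 \right)} 5 + 2\right) = 3 \cdot 27 \left(2 \cdot 2 \frac{1}{2 + 6} \cdot 5 + 2\right) = 81 \left(2 \cdot 2 \cdot \frac{1}{8} \cdot 5 + 2\right) = 81 \left(\frac{1}{2} \cdot 5 + 2\right) = 81 \left(\frac{5}{2} + 2\right) = 81 \cdot \frac{9}{2} = \frac{729}{2}$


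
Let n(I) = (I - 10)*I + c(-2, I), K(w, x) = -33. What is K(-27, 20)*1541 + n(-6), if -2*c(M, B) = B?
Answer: -50754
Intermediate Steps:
c(M, B) = -B/2
n(I) = -I/2 + I*(-10 + I) (n(I) = (I - 10)*I - I/2 = (-10 + I)*I - I/2 = I*(-10 + I) - I/2 = -I/2 + I*(-10 + I))
K(-27, 20)*1541 + n(-6) = -33*1541 + (½)*(-6)*(-21 + 2*(-6)) = -50853 + (½)*(-6)*(-21 - 12) = -50853 + (½)*(-6)*(-33) = -50853 + 99 = -50754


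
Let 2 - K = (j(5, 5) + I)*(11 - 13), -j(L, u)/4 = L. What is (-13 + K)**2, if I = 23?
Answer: 25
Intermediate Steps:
j(L, u) = -4*L
K = 8 (K = 2 - (-4*5 + 23)*(11 - 13) = 2 - (-20 + 23)*(-2) = 2 - 3*(-2) = 2 - 1*(-6) = 2 + 6 = 8)
(-13 + K)**2 = (-13 + 8)**2 = (-5)**2 = 25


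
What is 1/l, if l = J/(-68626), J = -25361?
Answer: 68626/25361 ≈ 2.7060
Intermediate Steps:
l = 25361/68626 (l = -25361/(-68626) = -25361*(-1/68626) = 25361/68626 ≈ 0.36955)
1/l = 1/(25361/68626) = 68626/25361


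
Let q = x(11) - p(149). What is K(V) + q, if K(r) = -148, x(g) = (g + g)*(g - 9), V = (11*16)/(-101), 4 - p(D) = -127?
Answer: -235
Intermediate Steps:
p(D) = 131 (p(D) = 4 - 1*(-127) = 4 + 127 = 131)
V = -176/101 (V = 176*(-1/101) = -176/101 ≈ -1.7426)
x(g) = 2*g*(-9 + g) (x(g) = (2*g)*(-9 + g) = 2*g*(-9 + g))
q = -87 (q = 2*11*(-9 + 11) - 1*131 = 2*11*2 - 131 = 44 - 131 = -87)
K(V) + q = -148 - 87 = -235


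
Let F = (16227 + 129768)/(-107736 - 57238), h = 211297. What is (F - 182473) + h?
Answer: 4755064581/164974 ≈ 28823.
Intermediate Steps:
F = -145995/164974 (F = 145995/(-164974) = 145995*(-1/164974) = -145995/164974 ≈ -0.88496)
(F - 182473) + h = (-145995/164974 - 182473) + 211297 = -30103446697/164974 + 211297 = 4755064581/164974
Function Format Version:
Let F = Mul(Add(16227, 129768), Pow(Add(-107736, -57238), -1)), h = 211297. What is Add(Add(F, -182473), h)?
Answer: Rational(4755064581, 164974) ≈ 28823.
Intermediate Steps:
F = Rational(-145995, 164974) (F = Mul(145995, Pow(-164974, -1)) = Mul(145995, Rational(-1, 164974)) = Rational(-145995, 164974) ≈ -0.88496)
Add(Add(F, -182473), h) = Add(Add(Rational(-145995, 164974), -182473), 211297) = Add(Rational(-30103446697, 164974), 211297) = Rational(4755064581, 164974)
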